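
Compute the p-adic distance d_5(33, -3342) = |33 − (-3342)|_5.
d_5(33, -3342) = 1/125

Step 1 — x − y = 33 − (-3342) = 3375. Step 2 — v_5(3375) = 3 (factor: 3375 = (5^3 · 27); the sign does not affect v_p). Step 3 — |x − y|_5 = 5^{-3} = 1/125.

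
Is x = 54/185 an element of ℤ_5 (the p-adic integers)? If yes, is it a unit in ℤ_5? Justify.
x ∉ ℤ_5 (v_5(x) = -1 < 0)

ℤ_5 = {x ∈ ℚ_5 : v_5(x) ≥ 0} and ℤ_5^× = {x ∈ ℤ_5 : v_5(x) = 0}. Here v_5(54/185) = v_5(num) − v_5(den) = -1; compare against these criteria.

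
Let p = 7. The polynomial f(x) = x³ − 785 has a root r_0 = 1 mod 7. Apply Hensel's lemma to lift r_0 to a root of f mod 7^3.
r_2 = 148 (mod 343)

Hensel: r_{i+1} = r_i − f(r_i)/f′(r_i) mod 7^{i+2}, where f′(x) = 3x². Iterate:
  r_0 = 1 (mod 7)
  r_1 = 1 (mod 49)
  r_2 = 148 (mod 343)
Final: r = 148 with f(r) ≡ 0 mod 7^3.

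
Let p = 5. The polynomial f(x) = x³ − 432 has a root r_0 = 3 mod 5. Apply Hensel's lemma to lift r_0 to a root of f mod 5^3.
r_2 = 68 (mod 125)

Hensel: r_{i+1} = r_i − f(r_i)/f′(r_i) mod 5^{i+2}, where f′(x) = 3x². Iterate:
  r_0 = 3 (mod 5)
  r_1 = 18 (mod 25)
  r_2 = 68 (mod 125)
Final: r = 68 with f(r) ≡ 0 mod 5^3.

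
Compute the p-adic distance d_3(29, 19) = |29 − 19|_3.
d_3(29, 19) = 1

Step 1 — x − y = 29 − 19 = 10. Step 2 — v_3(10) = 0 (factor: 10 = (3^0 · 10); the sign does not affect v_p). Step 3 — |x − y|_3 = 3^{0} = 1.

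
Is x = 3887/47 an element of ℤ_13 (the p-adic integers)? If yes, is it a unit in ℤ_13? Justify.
x ∈ ℤ_13 but not a unit; v_13(x) = 2 > 0

ℤ_13 = {x ∈ ℚ_13 : v_13(x) ≥ 0} and ℤ_13^× = {x ∈ ℤ_13 : v_13(x) = 0}. Here v_13(3887/47) = v_13(num) − v_13(den) = 2; compare against these criteria.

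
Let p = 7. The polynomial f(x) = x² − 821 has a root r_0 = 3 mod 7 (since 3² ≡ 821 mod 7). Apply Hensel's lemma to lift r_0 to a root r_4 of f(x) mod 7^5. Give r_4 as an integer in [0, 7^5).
r_4 = 14185 (mod 16807)

Hensel's recurrence: r_{i+1} = r_i − f(r_i)·(f′(r_i))^{-1} mod 7^{i+2}, with f′(x) = 2x. Iterate:
  r_0 = 3 (mod 7)
  r_1 = 24 (mod 49)
  r_2 = 122 (mod 343)
  r_3 = 2180 (mod 2401)
  r_4 = 14185 (mod 16807)
Final: r_4 = 14185, and one checks f(r_4) ≡ 0 mod 7^5.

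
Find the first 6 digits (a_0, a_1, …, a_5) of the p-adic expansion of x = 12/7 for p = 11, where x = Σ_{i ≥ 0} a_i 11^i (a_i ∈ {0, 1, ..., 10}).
(a_0, …, a_5) = (8, 1, 3, 6, 1, 3)

v_11(12/7) = 0 (numerator and denominator both coprime to 11), so x ∈ ℤ_11^×. Compute digits iteratively via a_i = x_i mod 11, x_{i+1} = (x_i − a_i)/11, with x_0 = x:
  x_0 = 12/7;  a_0 = 8;  x_1 = (x_0 − 8)/11 = -4/7
  x_1 = -4/7;  a_1 = 1;  x_2 = (x_1 − 1)/11 = -1/7
  x_2 = -1/7;  a_2 = 3;  x_3 = (x_2 − 3)/11 = -2/7
  x_3 = -2/7;  a_3 = 6;  x_4 = (x_3 − 6)/11 = -4/7
  x_4 = -4/7;  a_4 = 1;  x_5 = (x_4 − 1)/11 = -1/7
  x_5 = -1/7;  a_5 = 3;  x_6 = (x_5 − 3)/11 = -2/7
Digits: (8, 1, 3, 6, 1, 3).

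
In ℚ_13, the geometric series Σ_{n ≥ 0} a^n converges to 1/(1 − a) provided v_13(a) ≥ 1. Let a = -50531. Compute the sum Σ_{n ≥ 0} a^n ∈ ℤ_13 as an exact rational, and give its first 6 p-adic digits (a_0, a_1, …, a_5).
Σ a^n = 1/(1 − a) = 1/50532;  first 6 digits = (1, 0, 0, 3, 11, 12)

v_13(a) = 3 ≥ 1, so the series converges in ℤ_13 to 1/(1 − a) = 1/(1 − (-50531)) = 1/50532. Expand this rational in ℤ_13: compute digits iteratively via d_i = x_i mod 13, x_{i+1} = (x_i − d_i)/13. The first 6 digits are (1, 0, 0, 3, 11, 12).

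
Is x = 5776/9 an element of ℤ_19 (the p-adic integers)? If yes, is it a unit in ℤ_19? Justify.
x ∈ ℤ_19 but not a unit; v_19(x) = 2 > 0

ℤ_19 = {x ∈ ℚ_19 : v_19(x) ≥ 0} and ℤ_19^× = {x ∈ ℤ_19 : v_19(x) = 0}. Here v_19(5776/9) = v_19(num) − v_19(den) = 2; compare against these criteria.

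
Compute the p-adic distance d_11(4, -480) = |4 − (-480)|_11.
d_11(4, -480) = 1/121

Step 1 — x − y = 4 − (-480) = 484. Step 2 — v_11(484) = 2 (factor: 484 = (11^2 · 4); the sign does not affect v_p). Step 3 — |x − y|_11 = 11^{-2} = 1/121.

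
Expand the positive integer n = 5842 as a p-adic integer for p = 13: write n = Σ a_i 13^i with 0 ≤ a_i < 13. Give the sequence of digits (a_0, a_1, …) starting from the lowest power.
(a_0, a_1, …) = (5, 7, 8, 2)

Repeated division by 13 gives the digits low-to-high: 5842 = 5 + 7·13^1 + 8·13^2 + 2·13^3. Digit sequence: (5, 7, 8, 2).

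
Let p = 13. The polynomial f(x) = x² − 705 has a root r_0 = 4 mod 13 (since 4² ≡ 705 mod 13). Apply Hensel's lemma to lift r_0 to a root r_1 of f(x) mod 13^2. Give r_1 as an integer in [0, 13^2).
r_1 = 69 (mod 169)

Hensel's recurrence: r_{i+1} = r_i − f(r_i)·(f′(r_i))^{-1} mod 13^{i+2}, with f′(x) = 2x. Iterate:
  r_0 = 4 (mod 13)
  r_1 = 69 (mod 169)
Final: r_1 = 69, and one checks f(r_1) ≡ 0 mod 13^2.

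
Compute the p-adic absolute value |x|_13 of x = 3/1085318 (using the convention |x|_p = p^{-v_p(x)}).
|3/1085318|_13 = 28561

Step 1 — compute v_13(x) by factoring powers of 13 out of the numerator and denominator: v_13(3/1085318) = -4. Step 2 — apply |x|_p = p^{-v_p(x)} = 13^{4} = 28561.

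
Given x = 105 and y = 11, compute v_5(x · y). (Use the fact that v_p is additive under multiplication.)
v_5(1155) = 1

v_p(x) = 1 (factor: 105 = 5^1 · 21); v_p(y) = 0 (factor: 11 = 5^0 · 11). Additivity: v_p(xy) = v_p(x) + v_p(y) = 1 + 0 = 1. (Direct check: xy = 1155 = 5^1 · (231).)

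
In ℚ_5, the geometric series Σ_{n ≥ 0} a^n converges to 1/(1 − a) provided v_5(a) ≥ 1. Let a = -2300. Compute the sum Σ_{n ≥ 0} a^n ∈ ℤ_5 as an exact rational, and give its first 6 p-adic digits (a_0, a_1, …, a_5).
Σ a^n = 1/(1 − a) = 1/2301;  first 6 digits = (1, 0, 3, 1, 0, 2)

v_5(a) = 2 ≥ 1, so the series converges in ℤ_5 to 1/(1 − a) = 1/(1 − (-2300)) = 1/2301. Expand this rational in ℤ_5: compute digits iteratively via d_i = x_i mod 5, x_{i+1} = (x_i − d_i)/5. The first 6 digits are (1, 0, 3, 1, 0, 2).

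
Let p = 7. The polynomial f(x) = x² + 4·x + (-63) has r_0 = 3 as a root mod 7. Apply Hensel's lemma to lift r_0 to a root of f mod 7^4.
r_3 = 262 (mod 2401)

Hensel: r_{i+1} = r_i − f(r_i)·(f′(r_i))^{-1} mod 7^{i+2}, f′(x) = 2x + 4. Iterate:
  r_0 = 3 (mod 7)
  r_1 = 17 (mod 49)
  r_2 = 262 (mod 343)
  r_3 = 262 (mod 2401)
Final: r = 262 satisfies f(r) ≡ 0 mod 7^4.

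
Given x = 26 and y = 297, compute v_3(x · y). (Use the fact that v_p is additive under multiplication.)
v_3(7722) = 3

v_p(x) = 0 (factor: 26 = 3^0 · 26); v_p(y) = 3 (factor: 297 = 3^3 · 11). Additivity: v_p(xy) = v_p(x) + v_p(y) = 0 + 3 = 3. (Direct check: xy = 7722 = 3^3 · (286).)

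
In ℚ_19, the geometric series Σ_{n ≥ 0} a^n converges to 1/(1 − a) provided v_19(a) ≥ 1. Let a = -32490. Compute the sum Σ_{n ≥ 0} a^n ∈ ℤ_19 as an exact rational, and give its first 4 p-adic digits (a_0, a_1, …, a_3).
Σ a^n = 1/(1 − a) = 1/32491;  first 4 digits = (1, 0, 5, 14)

v_19(a) = 2 ≥ 1, so the series converges in ℤ_19 to 1/(1 − a) = 1/(1 − (-32490)) = 1/32491. Expand this rational in ℤ_19: compute digits iteratively via d_i = x_i mod 19, x_{i+1} = (x_i − d_i)/19. The first 4 digits are (1, 0, 5, 14).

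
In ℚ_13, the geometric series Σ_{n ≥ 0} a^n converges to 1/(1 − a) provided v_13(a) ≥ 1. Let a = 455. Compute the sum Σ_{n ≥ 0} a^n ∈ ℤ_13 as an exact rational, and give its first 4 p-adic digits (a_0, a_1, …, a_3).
Σ a^n = 1/(1 − a) = -1/454;  first 4 digits = (1, 9, 5, 4)

v_13(a) = 1 ≥ 1, so the series converges in ℤ_13 to 1/(1 − a) = 1/(1 − 455) = -1/454. Expand this rational in ℤ_13: compute digits iteratively via d_i = x_i mod 13, x_{i+1} = (x_i − d_i)/13. The first 4 digits are (1, 9, 5, 4).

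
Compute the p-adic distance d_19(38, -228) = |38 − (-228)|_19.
d_19(38, -228) = 1/19

Step 1 — x − y = 38 − (-228) = 266. Step 2 — v_19(266) = 1 (factor: 266 = (19^1 · 14); the sign does not affect v_p). Step 3 — |x − y|_19 = 19^{-1} = 1/19.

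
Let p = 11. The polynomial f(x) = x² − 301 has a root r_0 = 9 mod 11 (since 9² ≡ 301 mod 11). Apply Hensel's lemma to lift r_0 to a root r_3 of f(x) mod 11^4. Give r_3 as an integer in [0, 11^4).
r_3 = 1406 (mod 14641)

Hensel's recurrence: r_{i+1} = r_i − f(r_i)·(f′(r_i))^{-1} mod 11^{i+2}, with f′(x) = 2x. Iterate:
  r_0 = 9 (mod 11)
  r_1 = 75 (mod 121)
  r_2 = 75 (mod 1331)
  r_3 = 1406 (mod 14641)
Final: r_3 = 1406, and one checks f(r_3) ≡ 0 mod 11^4.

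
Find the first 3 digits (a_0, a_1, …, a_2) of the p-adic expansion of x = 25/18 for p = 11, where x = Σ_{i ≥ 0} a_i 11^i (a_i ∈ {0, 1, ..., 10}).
(a_0, …, a_2) = (2, 3, 4)

v_11(25/18) = 0 (numerator and denominator both coprime to 11), so x ∈ ℤ_11^×. Compute digits iteratively via a_i = x_i mod 11, x_{i+1} = (x_i − a_i)/11, with x_0 = x:
  x_0 = 25/18;  a_0 = 2;  x_1 = (x_0 − 2)/11 = -1/18
  x_1 = -1/18;  a_1 = 3;  x_2 = (x_1 − 3)/11 = -5/18
  x_2 = -5/18;  a_2 = 4;  x_3 = (x_2 − 4)/11 = -7/18
Digits: (2, 3, 4).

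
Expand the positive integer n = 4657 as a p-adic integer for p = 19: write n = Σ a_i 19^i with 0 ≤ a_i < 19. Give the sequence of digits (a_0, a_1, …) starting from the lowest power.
(a_0, a_1, …) = (2, 17, 12)

Repeated division by 19 gives the digits low-to-high: 4657 = 2 + 17·19^1 + 12·19^2. Digit sequence: (2, 17, 12).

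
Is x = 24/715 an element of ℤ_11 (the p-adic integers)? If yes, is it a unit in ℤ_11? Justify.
x ∉ ℤ_11 (v_11(x) = -1 < 0)

ℤ_11 = {x ∈ ℚ_11 : v_11(x) ≥ 0} and ℤ_11^× = {x ∈ ℤ_11 : v_11(x) = 0}. Here v_11(24/715) = v_11(num) − v_11(den) = -1; compare against these criteria.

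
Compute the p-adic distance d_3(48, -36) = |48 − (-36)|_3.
d_3(48, -36) = 1/3

Step 1 — x − y = 48 − (-36) = 84. Step 2 — v_3(84) = 1 (factor: 84 = (3^1 · 28); the sign does not affect v_p). Step 3 — |x − y|_3 = 3^{-1} = 1/3.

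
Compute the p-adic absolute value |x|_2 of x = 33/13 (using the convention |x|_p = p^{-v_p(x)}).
|33/13|_2 = 1

Step 1 — compute v_2(x) by factoring powers of 2 out of the numerator and denominator: v_2(33/13) = 0. Step 2 — apply |x|_p = p^{-v_p(x)} = 2^{0} = 1.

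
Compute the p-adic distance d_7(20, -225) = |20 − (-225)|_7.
d_7(20, -225) = 1/49

Step 1 — x − y = 20 − (-225) = 245. Step 2 — v_7(245) = 2 (factor: 245 = (7^2 · 5); the sign does not affect v_p). Step 3 — |x − y|_7 = 7^{-2} = 1/49.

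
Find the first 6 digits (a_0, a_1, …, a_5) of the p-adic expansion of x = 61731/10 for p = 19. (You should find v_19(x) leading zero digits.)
(a_0, …, a_5) = (0, 0, 0, 18, 1, 17)

v_19(61731/10) = 3, so a_0 = ... = a_2 = 0. Factor out: x = 19^3 · u with u = 9/10 a unit in ℤ_19. Expand u iteratively via a_{v+i} = u_i mod 19, u_{i+1} = (u_i − a_{v+i})/19:
  u_0 = 9/10;  a_3 = 18;  u_1 = (u_0 − 18)/19 = -9/10
  u_1 = -9/10;  a_4 = 1;  u_2 = (u_1 − 1)/19 = -1/10
  u_2 = -1/10;  a_5 = 17;  u_3 = (u_2 − 17)/19 = -9/10
Digits: (0, 0, 0, 18, 1, 17).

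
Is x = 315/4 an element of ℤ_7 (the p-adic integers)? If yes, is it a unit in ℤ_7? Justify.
x ∈ ℤ_7 but not a unit; v_7(x) = 1 > 0

ℤ_7 = {x ∈ ℚ_7 : v_7(x) ≥ 0} and ℤ_7^× = {x ∈ ℤ_7 : v_7(x) = 0}. Here v_7(315/4) = v_7(num) − v_7(den) = 1; compare against these criteria.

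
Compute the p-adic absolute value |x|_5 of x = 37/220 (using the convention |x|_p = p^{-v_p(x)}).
|37/220|_5 = 5

Step 1 — compute v_5(x) by factoring powers of 5 out of the numerator and denominator: v_5(37/220) = -1. Step 2 — apply |x|_p = p^{-v_p(x)} = 5^{1} = 5.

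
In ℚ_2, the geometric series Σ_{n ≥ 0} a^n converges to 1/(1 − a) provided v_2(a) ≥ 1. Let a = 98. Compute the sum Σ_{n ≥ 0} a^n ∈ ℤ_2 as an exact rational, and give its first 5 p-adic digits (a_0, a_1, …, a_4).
Σ a^n = 1/(1 − a) = -1/97;  first 5 digits = (1, 1, 1, 1, 1)

v_2(a) = 1 ≥ 1, so the series converges in ℤ_2 to 1/(1 − a) = 1/(1 − 98) = -1/97. Expand this rational in ℤ_2: compute digits iteratively via d_i = x_i mod 2, x_{i+1} = (x_i − d_i)/2. The first 5 digits are (1, 1, 1, 1, 1).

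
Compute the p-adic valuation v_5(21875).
v_5(21875) = 5

v_5(n) is the largest exponent k such that 5^k divides n. Factor out: 21875 = 5^5 · 7. (Sign doesn't affect v_p.) So v_5(21875) = 5.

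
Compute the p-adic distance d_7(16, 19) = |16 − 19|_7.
d_7(16, 19) = 1

Step 1 — x − y = 16 − 19 = -3. Step 2 — v_7(-3) = 0 (factor: -3 = −(7^0 · 3); the sign does not affect v_p). Step 3 — |x − y|_7 = 7^{0} = 1.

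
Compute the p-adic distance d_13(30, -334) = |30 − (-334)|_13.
d_13(30, -334) = 1/13

Step 1 — x − y = 30 − (-334) = 364. Step 2 — v_13(364) = 1 (factor: 364 = (13^1 · 28); the sign does not affect v_p). Step 3 — |x − y|_13 = 13^{-1} = 1/13.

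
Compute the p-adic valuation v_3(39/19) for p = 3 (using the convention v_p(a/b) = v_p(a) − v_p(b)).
v_3(39/19) = 1

Factor powers of 3 from the numerator and denominator of the reduced fraction: 39 = 3^1 · 13 and 19 = 3^0 · 19. Apply v_p(a/b) = v_p(a) − v_p(b): v_3(39/19) = 1 − 0 = 1.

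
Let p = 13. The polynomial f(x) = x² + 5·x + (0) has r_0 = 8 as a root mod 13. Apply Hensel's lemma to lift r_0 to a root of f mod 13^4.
r_3 = 28556 (mod 28561)

Hensel: r_{i+1} = r_i − f(r_i)·(f′(r_i))^{-1} mod 13^{i+2}, f′(x) = 2x + 5. Iterate:
  r_0 = 8 (mod 13)
  r_1 = 164 (mod 169)
  r_2 = 2192 (mod 2197)
  r_3 = 28556 (mod 28561)
Final: r = 28556 satisfies f(r) ≡ 0 mod 13^4.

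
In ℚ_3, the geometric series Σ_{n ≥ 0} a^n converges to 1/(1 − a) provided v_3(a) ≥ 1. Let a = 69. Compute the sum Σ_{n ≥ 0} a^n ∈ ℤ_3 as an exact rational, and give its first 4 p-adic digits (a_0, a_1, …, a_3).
Σ a^n = 1/(1 − a) = -1/68;  first 4 digits = (1, 2, 2, 0)

v_3(a) = 1 ≥ 1, so the series converges in ℤ_3 to 1/(1 − a) = 1/(1 − 69) = -1/68. Expand this rational in ℤ_3: compute digits iteratively via d_i = x_i mod 3, x_{i+1} = (x_i − d_i)/3. The first 4 digits are (1, 2, 2, 0).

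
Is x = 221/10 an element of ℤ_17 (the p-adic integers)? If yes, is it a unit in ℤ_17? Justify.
x ∈ ℤ_17 but not a unit; v_17(x) = 1 > 0

ℤ_17 = {x ∈ ℚ_17 : v_17(x) ≥ 0} and ℤ_17^× = {x ∈ ℤ_17 : v_17(x) = 0}. Here v_17(221/10) = v_17(num) − v_17(den) = 1; compare against these criteria.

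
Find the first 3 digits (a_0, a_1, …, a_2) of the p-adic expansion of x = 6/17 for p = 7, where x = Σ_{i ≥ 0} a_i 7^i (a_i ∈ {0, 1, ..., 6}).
(a_0, …, a_2) = (2, 1, 6)

v_7(6/17) = 0 (numerator and denominator both coprime to 7), so x ∈ ℤ_7^×. Compute digits iteratively via a_i = x_i mod 7, x_{i+1} = (x_i − a_i)/7, with x_0 = x:
  x_0 = 6/17;  a_0 = 2;  x_1 = (x_0 − 2)/7 = -4/17
  x_1 = -4/17;  a_1 = 1;  x_2 = (x_1 − 1)/7 = -3/17
  x_2 = -3/17;  a_2 = 6;  x_3 = (x_2 − 6)/7 = -15/17
Digits: (2, 1, 6).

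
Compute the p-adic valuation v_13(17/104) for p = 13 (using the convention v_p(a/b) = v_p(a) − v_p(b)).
v_13(17/104) = -1

Factor powers of 13 from the numerator and denominator of the reduced fraction: 17 = 13^0 · 17 and 104 = 13^1 · 8. Apply v_p(a/b) = v_p(a) − v_p(b): v_13(17/104) = 0 − 1 = -1.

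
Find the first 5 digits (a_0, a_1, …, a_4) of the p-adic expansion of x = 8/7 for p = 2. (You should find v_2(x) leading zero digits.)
(a_0, …, a_4) = (0, 0, 0, 1, 1)

v_2(8/7) = 3, so a_0 = ... = a_2 = 0. Factor out: x = 2^3 · u with u = 1/7 a unit in ℤ_2. Expand u iteratively via a_{v+i} = u_i mod 2, u_{i+1} = (u_i − a_{v+i})/2:
  u_0 = 1/7;  a_3 = 1;  u_1 = (u_0 − 1)/2 = -3/7
  u_1 = -3/7;  a_4 = 1;  u_2 = (u_1 − 1)/2 = -5/7
Digits: (0, 0, 0, 1, 1).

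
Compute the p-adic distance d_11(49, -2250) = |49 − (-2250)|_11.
d_11(49, -2250) = 1/121

Step 1 — x − y = 49 − (-2250) = 2299. Step 2 — v_11(2299) = 2 (factor: 2299 = (11^2 · 19); the sign does not affect v_p). Step 3 — |x − y|_11 = 11^{-2} = 1/121.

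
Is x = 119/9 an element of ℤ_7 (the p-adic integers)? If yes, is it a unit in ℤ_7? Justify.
x ∈ ℤ_7 but not a unit; v_7(x) = 1 > 0

ℤ_7 = {x ∈ ℚ_7 : v_7(x) ≥ 0} and ℤ_7^× = {x ∈ ℤ_7 : v_7(x) = 0}. Here v_7(119/9) = v_7(num) − v_7(den) = 1; compare against these criteria.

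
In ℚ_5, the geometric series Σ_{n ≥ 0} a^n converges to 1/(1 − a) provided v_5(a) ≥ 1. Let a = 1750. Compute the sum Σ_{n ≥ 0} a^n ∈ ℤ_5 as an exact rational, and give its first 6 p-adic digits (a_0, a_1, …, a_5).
Σ a^n = 1/(1 − a) = -1/1749;  first 6 digits = (1, 0, 0, 4, 2, 0)

v_5(a) = 3 ≥ 1, so the series converges in ℤ_5 to 1/(1 − a) = 1/(1 − 1750) = -1/1749. Expand this rational in ℤ_5: compute digits iteratively via d_i = x_i mod 5, x_{i+1} = (x_i − d_i)/5. The first 6 digits are (1, 0, 0, 4, 2, 0).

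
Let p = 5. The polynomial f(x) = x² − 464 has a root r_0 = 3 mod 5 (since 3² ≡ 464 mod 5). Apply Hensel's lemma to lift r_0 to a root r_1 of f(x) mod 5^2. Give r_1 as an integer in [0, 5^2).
r_1 = 8 (mod 25)

Hensel's recurrence: r_{i+1} = r_i − f(r_i)·(f′(r_i))^{-1} mod 5^{i+2}, with f′(x) = 2x. Iterate:
  r_0 = 3 (mod 5)
  r_1 = 8 (mod 25)
Final: r_1 = 8, and one checks f(r_1) ≡ 0 mod 5^2.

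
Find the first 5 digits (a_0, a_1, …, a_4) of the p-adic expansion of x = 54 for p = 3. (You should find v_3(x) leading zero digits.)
(a_0, …, a_4) = (0, 0, 0, 2, 0)

v_3(54) = 3, so a_0 = ... = a_2 = 0. Factor out: x = 3^3 · u with u = 2 a unit in ℤ_3. Expand u iteratively via a_{v+i} = u_i mod 3, u_{i+1} = (u_i − a_{v+i})/3:
  u_0 = 2;  a_3 = 2;  u_1 = (u_0 − 2)/3 = 0
  u_1 = 0;  a_4 = 0;  u_2 = (u_1 − 0)/3 = 0
Digits: (0, 0, 0, 2, 0).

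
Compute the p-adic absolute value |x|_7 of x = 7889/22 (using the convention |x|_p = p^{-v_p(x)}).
|7889/22|_7 = 1/343

Step 1 — compute v_7(x) by factoring powers of 7 out of the numerator and denominator: v_7(7889/22) = 3. Step 2 — apply |x|_p = p^{-v_p(x)} = 7^{-3} = 1/343.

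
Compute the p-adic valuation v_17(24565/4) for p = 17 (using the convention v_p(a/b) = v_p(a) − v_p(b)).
v_17(24565/4) = 3

Factor powers of 17 from the numerator and denominator of the reduced fraction: 24565 = 17^3 · 5 and 4 = 17^0 · 4. Apply v_p(a/b) = v_p(a) − v_p(b): v_17(24565/4) = 3 − 0 = 3.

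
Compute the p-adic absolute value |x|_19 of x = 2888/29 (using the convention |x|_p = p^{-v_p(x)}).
|2888/29|_19 = 1/361

Step 1 — compute v_19(x) by factoring powers of 19 out of the numerator and denominator: v_19(2888/29) = 2. Step 2 — apply |x|_p = p^{-v_p(x)} = 19^{-2} = 1/361.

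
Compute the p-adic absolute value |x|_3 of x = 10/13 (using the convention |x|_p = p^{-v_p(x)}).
|10/13|_3 = 1

Step 1 — compute v_3(x) by factoring powers of 3 out of the numerator and denominator: v_3(10/13) = 0. Step 2 — apply |x|_p = p^{-v_p(x)} = 3^{0} = 1.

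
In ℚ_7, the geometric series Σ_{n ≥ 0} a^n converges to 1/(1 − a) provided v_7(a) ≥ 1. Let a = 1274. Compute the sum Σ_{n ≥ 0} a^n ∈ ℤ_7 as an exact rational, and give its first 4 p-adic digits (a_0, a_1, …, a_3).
Σ a^n = 1/(1 − a) = -1/1273;  first 4 digits = (1, 0, 5, 3)

v_7(a) = 2 ≥ 1, so the series converges in ℤ_7 to 1/(1 − a) = 1/(1 − 1274) = -1/1273. Expand this rational in ℤ_7: compute digits iteratively via d_i = x_i mod 7, x_{i+1} = (x_i − d_i)/7. The first 4 digits are (1, 0, 5, 3).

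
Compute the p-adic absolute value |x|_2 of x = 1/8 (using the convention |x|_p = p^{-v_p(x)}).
|1/8|_2 = 8

Step 1 — compute v_2(x) by factoring powers of 2 out of the numerator and denominator: v_2(1/8) = -3. Step 2 — apply |x|_p = p^{-v_p(x)} = 2^{3} = 8.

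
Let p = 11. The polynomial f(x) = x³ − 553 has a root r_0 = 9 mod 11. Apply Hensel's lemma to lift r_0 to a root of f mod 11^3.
r_2 = 680 (mod 1331)

Hensel: r_{i+1} = r_i − f(r_i)/f′(r_i) mod 11^{i+2}, where f′(x) = 3x². Iterate:
  r_0 = 9 (mod 11)
  r_1 = 75 (mod 121)
  r_2 = 680 (mod 1331)
Final: r = 680 with f(r) ≡ 0 mod 11^3.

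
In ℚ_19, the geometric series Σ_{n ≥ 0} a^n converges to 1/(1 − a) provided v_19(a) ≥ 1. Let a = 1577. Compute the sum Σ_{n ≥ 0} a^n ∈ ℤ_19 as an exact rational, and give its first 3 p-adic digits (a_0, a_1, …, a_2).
Σ a^n = 1/(1 − a) = -1/1576;  first 3 digits = (1, 7, 15)

v_19(a) = 1 ≥ 1, so the series converges in ℤ_19 to 1/(1 − a) = 1/(1 − 1577) = -1/1576. Expand this rational in ℤ_19: compute digits iteratively via d_i = x_i mod 19, x_{i+1} = (x_i − d_i)/19. The first 3 digits are (1, 7, 15).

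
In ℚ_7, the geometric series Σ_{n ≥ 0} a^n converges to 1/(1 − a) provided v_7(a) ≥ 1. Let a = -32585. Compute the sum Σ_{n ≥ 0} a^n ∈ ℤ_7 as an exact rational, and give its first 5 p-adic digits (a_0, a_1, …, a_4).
Σ a^n = 1/(1 − a) = 1/32586;  first 5 digits = (1, 0, 0, 3, 0)

v_7(a) = 3 ≥ 1, so the series converges in ℤ_7 to 1/(1 − a) = 1/(1 − (-32585)) = 1/32586. Expand this rational in ℤ_7: compute digits iteratively via d_i = x_i mod 7, x_{i+1} = (x_i − d_i)/7. The first 5 digits are (1, 0, 0, 3, 0).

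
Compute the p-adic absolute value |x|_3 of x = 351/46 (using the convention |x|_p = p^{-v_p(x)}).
|351/46|_3 = 1/27

Step 1 — compute v_3(x) by factoring powers of 3 out of the numerator and denominator: v_3(351/46) = 3. Step 2 — apply |x|_p = p^{-v_p(x)} = 3^{-3} = 1/27.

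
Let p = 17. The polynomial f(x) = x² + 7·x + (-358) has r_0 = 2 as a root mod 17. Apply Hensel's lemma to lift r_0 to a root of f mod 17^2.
r_1 = 138 (mod 289)

Hensel: r_{i+1} = r_i − f(r_i)·(f′(r_i))^{-1} mod 17^{i+2}, f′(x) = 2x + 7. Iterate:
  r_0 = 2 (mod 17)
  r_1 = 138 (mod 289)
Final: r = 138 satisfies f(r) ≡ 0 mod 17^2.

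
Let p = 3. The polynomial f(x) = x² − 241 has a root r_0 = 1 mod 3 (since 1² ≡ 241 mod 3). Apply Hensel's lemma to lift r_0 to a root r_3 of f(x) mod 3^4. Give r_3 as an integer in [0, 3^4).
r_3 = 22 (mod 81)

Hensel's recurrence: r_{i+1} = r_i − f(r_i)·(f′(r_i))^{-1} mod 3^{i+2}, with f′(x) = 2x. Iterate:
  r_0 = 1 (mod 3)
  r_1 = 4 (mod 9)
  r_2 = 22 (mod 27)
  r_3 = 22 (mod 81)
Final: r_3 = 22, and one checks f(r_3) ≡ 0 mod 3^4.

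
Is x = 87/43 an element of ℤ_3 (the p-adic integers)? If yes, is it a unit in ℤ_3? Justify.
x ∈ ℤ_3 but not a unit; v_3(x) = 1 > 0

ℤ_3 = {x ∈ ℚ_3 : v_3(x) ≥ 0} and ℤ_3^× = {x ∈ ℤ_3 : v_3(x) = 0}. Here v_3(87/43) = v_3(num) − v_3(den) = 1; compare against these criteria.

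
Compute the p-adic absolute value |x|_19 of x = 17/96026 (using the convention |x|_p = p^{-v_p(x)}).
|17/96026|_19 = 6859

Step 1 — compute v_19(x) by factoring powers of 19 out of the numerator and denominator: v_19(17/96026) = -3. Step 2 — apply |x|_p = p^{-v_p(x)} = 19^{3} = 6859.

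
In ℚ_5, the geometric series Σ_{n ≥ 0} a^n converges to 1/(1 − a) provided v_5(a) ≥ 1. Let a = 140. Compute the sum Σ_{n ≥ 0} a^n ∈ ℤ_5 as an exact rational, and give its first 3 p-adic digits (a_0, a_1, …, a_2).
Σ a^n = 1/(1 − a) = -1/139;  first 3 digits = (1, 3, 4)

v_5(a) = 1 ≥ 1, so the series converges in ℤ_5 to 1/(1 − a) = 1/(1 − 140) = -1/139. Expand this rational in ℤ_5: compute digits iteratively via d_i = x_i mod 5, x_{i+1} = (x_i − d_i)/5. The first 3 digits are (1, 3, 4).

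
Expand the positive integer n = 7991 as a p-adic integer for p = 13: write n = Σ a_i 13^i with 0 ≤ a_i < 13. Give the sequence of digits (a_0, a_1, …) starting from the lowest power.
(a_0, a_1, …) = (9, 3, 8, 3)

Repeated division by 13 gives the digits low-to-high: 7991 = 9 + 3·13^1 + 8·13^2 + 3·13^3. Digit sequence: (9, 3, 8, 3).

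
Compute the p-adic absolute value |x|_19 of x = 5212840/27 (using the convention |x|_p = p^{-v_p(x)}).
|5212840/27|_19 = 1/130321

Step 1 — compute v_19(x) by factoring powers of 19 out of the numerator and denominator: v_19(5212840/27) = 4. Step 2 — apply |x|_p = p^{-v_p(x)} = 19^{-4} = 1/130321.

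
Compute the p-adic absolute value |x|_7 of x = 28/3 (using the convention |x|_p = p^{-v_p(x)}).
|28/3|_7 = 1/7

Step 1 — compute v_7(x) by factoring powers of 7 out of the numerator and denominator: v_7(28/3) = 1. Step 2 — apply |x|_p = p^{-v_p(x)} = 7^{-1} = 1/7.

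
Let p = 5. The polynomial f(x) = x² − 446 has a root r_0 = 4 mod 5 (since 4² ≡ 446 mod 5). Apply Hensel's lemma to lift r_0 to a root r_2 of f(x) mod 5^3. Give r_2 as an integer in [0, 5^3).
r_2 = 14 (mod 125)

Hensel's recurrence: r_{i+1} = r_i − f(r_i)·(f′(r_i))^{-1} mod 5^{i+2}, with f′(x) = 2x. Iterate:
  r_0 = 4 (mod 5)
  r_1 = 14 (mod 25)
  r_2 = 14 (mod 125)
Final: r_2 = 14, and one checks f(r_2) ≡ 0 mod 5^3.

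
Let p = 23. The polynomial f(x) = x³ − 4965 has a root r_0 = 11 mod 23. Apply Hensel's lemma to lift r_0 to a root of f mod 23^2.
r_1 = 448 (mod 529)

Hensel: r_{i+1} = r_i − f(r_i)/f′(r_i) mod 23^{i+2}, where f′(x) = 3x². Iterate:
  r_0 = 11 (mod 23)
  r_1 = 448 (mod 529)
Final: r = 448 with f(r) ≡ 0 mod 23^2.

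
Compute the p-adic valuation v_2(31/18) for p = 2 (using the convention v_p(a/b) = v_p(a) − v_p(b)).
v_2(31/18) = -1

Factor powers of 2 from the numerator and denominator of the reduced fraction: 31 = 2^0 · 31 and 18 = 2^1 · 9. Apply v_p(a/b) = v_p(a) − v_p(b): v_2(31/18) = 0 − 1 = -1.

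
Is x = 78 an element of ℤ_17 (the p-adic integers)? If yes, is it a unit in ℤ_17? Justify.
x ∈ ℤ_17^× (unit); v_17(x) = 0

ℤ_17 = {x ∈ ℚ_17 : v_17(x) ≥ 0} and ℤ_17^× = {x ∈ ℤ_17 : v_17(x) = 0}. Here v_17(78) = v_17(num) − v_17(den) = 0; compare against these criteria.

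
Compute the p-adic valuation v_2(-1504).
v_2(-1504) = 5

v_2(n) is the largest exponent k such that 2^k divides n. Factor out: -1504 = -2^5 · 47. (Sign doesn't affect v_p.) So v_2(-1504) = 5.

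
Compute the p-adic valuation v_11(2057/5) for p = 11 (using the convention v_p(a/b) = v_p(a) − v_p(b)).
v_11(2057/5) = 2

Factor powers of 11 from the numerator and denominator of the reduced fraction: 2057 = 11^2 · 17 and 5 = 11^0 · 5. Apply v_p(a/b) = v_p(a) − v_p(b): v_11(2057/5) = 2 − 0 = 2.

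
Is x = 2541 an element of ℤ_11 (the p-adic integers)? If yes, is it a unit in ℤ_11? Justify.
x ∈ ℤ_11 but not a unit; v_11(x) = 2 > 0

ℤ_11 = {x ∈ ℚ_11 : v_11(x) ≥ 0} and ℤ_11^× = {x ∈ ℤ_11 : v_11(x) = 0}. Here v_11(2541) = v_11(num) − v_11(den) = 2; compare against these criteria.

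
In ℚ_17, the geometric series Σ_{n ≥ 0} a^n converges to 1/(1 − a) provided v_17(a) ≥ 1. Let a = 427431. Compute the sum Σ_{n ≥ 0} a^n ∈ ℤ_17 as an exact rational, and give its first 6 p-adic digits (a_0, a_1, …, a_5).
Σ a^n = 1/(1 − a) = -1/427430;  first 6 digits = (1, 0, 0, 2, 5, 0)

v_17(a) = 3 ≥ 1, so the series converges in ℤ_17 to 1/(1 − a) = 1/(1 − 427431) = -1/427430. Expand this rational in ℤ_17: compute digits iteratively via d_i = x_i mod 17, x_{i+1} = (x_i − d_i)/17. The first 6 digits are (1, 0, 0, 2, 5, 0).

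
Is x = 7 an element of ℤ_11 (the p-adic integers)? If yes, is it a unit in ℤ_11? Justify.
x ∈ ℤ_11^× (unit); v_11(x) = 0

ℤ_11 = {x ∈ ℚ_11 : v_11(x) ≥ 0} and ℤ_11^× = {x ∈ ℤ_11 : v_11(x) = 0}. Here v_11(7) = v_11(num) − v_11(den) = 0; compare against these criteria.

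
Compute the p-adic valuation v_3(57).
v_3(57) = 1

v_3(n) is the largest exponent k such that 3^k divides n. Factor out: 57 = 3^1 · 19. (Sign doesn't affect v_p.) So v_3(57) = 1.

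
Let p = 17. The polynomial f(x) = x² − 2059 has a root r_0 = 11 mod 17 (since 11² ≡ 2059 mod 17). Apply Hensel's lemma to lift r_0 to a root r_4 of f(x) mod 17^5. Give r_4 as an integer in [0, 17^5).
r_4 = 382630 (mod 1419857)

Hensel's recurrence: r_{i+1} = r_i − f(r_i)·(f′(r_i))^{-1} mod 17^{i+2}, with f′(x) = 2x. Iterate:
  r_0 = 11 (mod 17)
  r_1 = 283 (mod 289)
  r_2 = 4329 (mod 4913)
  r_3 = 48546 (mod 83521)
  r_4 = 382630 (mod 1419857)
Final: r_4 = 382630, and one checks f(r_4) ≡ 0 mod 17^5.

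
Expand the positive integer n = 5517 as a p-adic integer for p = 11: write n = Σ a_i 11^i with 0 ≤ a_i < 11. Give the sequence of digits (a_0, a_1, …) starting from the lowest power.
(a_0, a_1, …) = (6, 6, 1, 4)

Repeated division by 11 gives the digits low-to-high: 5517 = 6 + 6·11^1 + 1·11^2 + 4·11^3. Digit sequence: (6, 6, 1, 4).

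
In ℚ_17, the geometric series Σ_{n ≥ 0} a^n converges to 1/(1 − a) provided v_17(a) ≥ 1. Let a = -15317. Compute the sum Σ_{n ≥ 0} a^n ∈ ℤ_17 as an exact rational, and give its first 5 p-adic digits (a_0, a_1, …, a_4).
Σ a^n = 1/(1 − a) = 1/15318;  first 5 digits = (1, 0, 15, 13, 3)

v_17(a) = 2 ≥ 1, so the series converges in ℤ_17 to 1/(1 − a) = 1/(1 − (-15317)) = 1/15318. Expand this rational in ℤ_17: compute digits iteratively via d_i = x_i mod 17, x_{i+1} = (x_i − d_i)/17. The first 5 digits are (1, 0, 15, 13, 3).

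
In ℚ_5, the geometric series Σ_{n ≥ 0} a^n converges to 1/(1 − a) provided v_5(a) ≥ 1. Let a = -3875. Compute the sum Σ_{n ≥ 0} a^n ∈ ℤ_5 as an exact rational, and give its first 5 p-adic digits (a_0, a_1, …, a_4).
Σ a^n = 1/(1 − a) = 1/3876;  first 5 digits = (1, 0, 0, 4, 3)

v_5(a) = 3 ≥ 1, so the series converges in ℤ_5 to 1/(1 − a) = 1/(1 − (-3875)) = 1/3876. Expand this rational in ℤ_5: compute digits iteratively via d_i = x_i mod 5, x_{i+1} = (x_i − d_i)/5. The first 5 digits are (1, 0, 0, 4, 3).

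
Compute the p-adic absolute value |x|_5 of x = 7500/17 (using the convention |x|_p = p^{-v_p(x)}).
|7500/17|_5 = 1/625

Step 1 — compute v_5(x) by factoring powers of 5 out of the numerator and denominator: v_5(7500/17) = 4. Step 2 — apply |x|_p = p^{-v_p(x)} = 5^{-4} = 1/625.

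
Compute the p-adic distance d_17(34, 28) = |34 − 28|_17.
d_17(34, 28) = 1

Step 1 — x − y = 34 − 28 = 6. Step 2 — v_17(6) = 0 (factor: 6 = (17^0 · 6); the sign does not affect v_p). Step 3 — |x − y|_17 = 17^{0} = 1.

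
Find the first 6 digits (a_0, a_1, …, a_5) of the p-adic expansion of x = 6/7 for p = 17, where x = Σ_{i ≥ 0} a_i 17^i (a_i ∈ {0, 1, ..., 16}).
(a_0, …, a_5) = (13, 9, 14, 4, 7, 2)

v_17(6/7) = 0 (numerator and denominator both coprime to 17), so x ∈ ℤ_17^×. Compute digits iteratively via a_i = x_i mod 17, x_{i+1} = (x_i − a_i)/17, with x_0 = x:
  x_0 = 6/7;  a_0 = 13;  x_1 = (x_0 − 13)/17 = -5/7
  x_1 = -5/7;  a_1 = 9;  x_2 = (x_1 − 9)/17 = -4/7
  x_2 = -4/7;  a_2 = 14;  x_3 = (x_2 − 14)/17 = -6/7
  x_3 = -6/7;  a_3 = 4;  x_4 = (x_3 − 4)/17 = -2/7
  x_4 = -2/7;  a_4 = 7;  x_5 = (x_4 − 7)/17 = -3/7
  x_5 = -3/7;  a_5 = 2;  x_6 = (x_5 − 2)/17 = -1/7
Digits: (13, 9, 14, 4, 7, 2).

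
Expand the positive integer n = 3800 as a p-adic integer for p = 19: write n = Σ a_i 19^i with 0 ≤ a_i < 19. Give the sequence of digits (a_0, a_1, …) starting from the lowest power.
(a_0, a_1, …) = (0, 10, 10)

Repeated division by 19 gives the digits low-to-high: 3800 = 10·19^1 + 10·19^2. Digit sequence: (0, 10, 10).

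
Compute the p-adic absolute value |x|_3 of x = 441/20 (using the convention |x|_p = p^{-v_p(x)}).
|441/20|_3 = 1/9

Step 1 — compute v_3(x) by factoring powers of 3 out of the numerator and denominator: v_3(441/20) = 2. Step 2 — apply |x|_p = p^{-v_p(x)} = 3^{-2} = 1/9.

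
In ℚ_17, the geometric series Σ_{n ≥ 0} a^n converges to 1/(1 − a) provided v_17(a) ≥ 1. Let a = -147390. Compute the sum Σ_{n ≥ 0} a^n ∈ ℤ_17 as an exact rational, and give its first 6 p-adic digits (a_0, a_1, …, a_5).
Σ a^n = 1/(1 − a) = 1/147391;  first 6 digits = (1, 0, 0, 4, 15, 16)

v_17(a) = 3 ≥ 1, so the series converges in ℤ_17 to 1/(1 − a) = 1/(1 − (-147390)) = 1/147391. Expand this rational in ℤ_17: compute digits iteratively via d_i = x_i mod 17, x_{i+1} = (x_i − d_i)/17. The first 6 digits are (1, 0, 0, 4, 15, 16).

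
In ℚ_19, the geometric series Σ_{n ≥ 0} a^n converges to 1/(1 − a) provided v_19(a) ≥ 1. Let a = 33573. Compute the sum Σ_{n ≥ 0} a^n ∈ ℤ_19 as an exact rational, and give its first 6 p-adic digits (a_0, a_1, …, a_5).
Σ a^n = 1/(1 − a) = -1/33572;  first 6 digits = (1, 0, 17, 4, 4, 18)

v_19(a) = 2 ≥ 1, so the series converges in ℤ_19 to 1/(1 − a) = 1/(1 − 33573) = -1/33572. Expand this rational in ℤ_19: compute digits iteratively via d_i = x_i mod 19, x_{i+1} = (x_i − d_i)/19. The first 6 digits are (1, 0, 17, 4, 4, 18).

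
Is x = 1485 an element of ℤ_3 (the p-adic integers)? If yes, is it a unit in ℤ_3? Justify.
x ∈ ℤ_3 but not a unit; v_3(x) = 3 > 0

ℤ_3 = {x ∈ ℚ_3 : v_3(x) ≥ 0} and ℤ_3^× = {x ∈ ℤ_3 : v_3(x) = 0}. Here v_3(1485) = v_3(num) − v_3(den) = 3; compare against these criteria.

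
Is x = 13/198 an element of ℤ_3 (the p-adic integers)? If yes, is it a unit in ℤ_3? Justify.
x ∉ ℤ_3 (v_3(x) = -2 < 0)

ℤ_3 = {x ∈ ℚ_3 : v_3(x) ≥ 0} and ℤ_3^× = {x ∈ ℤ_3 : v_3(x) = 0}. Here v_3(13/198) = v_3(num) − v_3(den) = -2; compare against these criteria.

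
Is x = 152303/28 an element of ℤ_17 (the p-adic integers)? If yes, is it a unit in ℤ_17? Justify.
x ∈ ℤ_17 but not a unit; v_17(x) = 3 > 0

ℤ_17 = {x ∈ ℚ_17 : v_17(x) ≥ 0} and ℤ_17^× = {x ∈ ℤ_17 : v_17(x) = 0}. Here v_17(152303/28) = v_17(num) − v_17(den) = 3; compare against these criteria.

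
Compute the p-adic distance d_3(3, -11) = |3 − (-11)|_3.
d_3(3, -11) = 1

Step 1 — x − y = 3 − (-11) = 14. Step 2 — v_3(14) = 0 (factor: 14 = (3^0 · 14); the sign does not affect v_p). Step 3 — |x − y|_3 = 3^{0} = 1.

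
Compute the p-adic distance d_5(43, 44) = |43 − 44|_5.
d_5(43, 44) = 1

Step 1 — x − y = 43 − 44 = -1. Step 2 — v_5(-1) = 0 (factor: -1 = −(5^0 · 1); the sign does not affect v_p). Step 3 — |x − y|_5 = 5^{0} = 1.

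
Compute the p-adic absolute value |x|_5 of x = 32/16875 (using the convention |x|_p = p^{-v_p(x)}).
|32/16875|_5 = 625

Step 1 — compute v_5(x) by factoring powers of 5 out of the numerator and denominator: v_5(32/16875) = -4. Step 2 — apply |x|_p = p^{-v_p(x)} = 5^{4} = 625.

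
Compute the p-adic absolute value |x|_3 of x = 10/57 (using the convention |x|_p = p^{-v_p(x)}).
|10/57|_3 = 3

Step 1 — compute v_3(x) by factoring powers of 3 out of the numerator and denominator: v_3(10/57) = -1. Step 2 — apply |x|_p = p^{-v_p(x)} = 3^{1} = 3.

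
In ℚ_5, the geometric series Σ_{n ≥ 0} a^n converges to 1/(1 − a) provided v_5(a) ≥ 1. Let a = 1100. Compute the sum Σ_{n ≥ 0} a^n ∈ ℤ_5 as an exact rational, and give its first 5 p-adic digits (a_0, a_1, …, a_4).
Σ a^n = 1/(1 − a) = -1/1099;  first 5 digits = (1, 0, 4, 3, 2)

v_5(a) = 2 ≥ 1, so the series converges in ℤ_5 to 1/(1 − a) = 1/(1 − 1100) = -1/1099. Expand this rational in ℤ_5: compute digits iteratively via d_i = x_i mod 5, x_{i+1} = (x_i − d_i)/5. The first 5 digits are (1, 0, 4, 3, 2).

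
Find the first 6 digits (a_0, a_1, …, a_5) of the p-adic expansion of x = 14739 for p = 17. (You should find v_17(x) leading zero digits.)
(a_0, …, a_5) = (0, 0, 0, 3, 0, 0)

v_17(14739) = 3, so a_0 = ... = a_2 = 0. Factor out: x = 17^3 · u with u = 3 a unit in ℤ_17. Expand u iteratively via a_{v+i} = u_i mod 17, u_{i+1} = (u_i − a_{v+i})/17:
  u_0 = 3;  a_3 = 3;  u_1 = (u_0 − 3)/17 = 0
  u_1 = 0;  a_4 = 0;  u_2 = (u_1 − 0)/17 = 0
  u_2 = 0;  a_5 = 0;  u_3 = (u_2 − 0)/17 = 0
Digits: (0, 0, 0, 3, 0, 0).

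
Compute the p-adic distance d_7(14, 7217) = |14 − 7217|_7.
d_7(14, 7217) = 1/2401

Step 1 — x − y = 14 − 7217 = -7203. Step 2 — v_7(-7203) = 4 (factor: -7203 = −(7^4 · 3); the sign does not affect v_p). Step 3 — |x − y|_7 = 7^{-4} = 1/2401.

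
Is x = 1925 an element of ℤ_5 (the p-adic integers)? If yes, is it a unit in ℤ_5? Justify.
x ∈ ℤ_5 but not a unit; v_5(x) = 2 > 0

ℤ_5 = {x ∈ ℚ_5 : v_5(x) ≥ 0} and ℤ_5^× = {x ∈ ℤ_5 : v_5(x) = 0}. Here v_5(1925) = v_5(num) − v_5(den) = 2; compare against these criteria.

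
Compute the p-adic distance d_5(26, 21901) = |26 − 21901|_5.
d_5(26, 21901) = 1/3125

Step 1 — x − y = 26 − 21901 = -21875. Step 2 — v_5(-21875) = 5 (factor: -21875 = −(5^5 · 7); the sign does not affect v_p). Step 3 — |x − y|_5 = 5^{-5} = 1/3125.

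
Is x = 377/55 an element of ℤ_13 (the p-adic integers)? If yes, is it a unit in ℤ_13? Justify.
x ∈ ℤ_13 but not a unit; v_13(x) = 1 > 0

ℤ_13 = {x ∈ ℚ_13 : v_13(x) ≥ 0} and ℤ_13^× = {x ∈ ℤ_13 : v_13(x) = 0}. Here v_13(377/55) = v_13(num) − v_13(den) = 1; compare against these criteria.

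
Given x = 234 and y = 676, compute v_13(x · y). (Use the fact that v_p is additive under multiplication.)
v_13(158184) = 3

v_p(x) = 1 (factor: 234 = 13^1 · 18); v_p(y) = 2 (factor: 676 = 13^2 · 4). Additivity: v_p(xy) = v_p(x) + v_p(y) = 1 + 2 = 3. (Direct check: xy = 158184 = 13^3 · (72).)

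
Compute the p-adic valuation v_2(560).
v_2(560) = 4

v_2(n) is the largest exponent k such that 2^k divides n. Factor out: 560 = 2^4 · 35. (Sign doesn't affect v_p.) So v_2(560) = 4.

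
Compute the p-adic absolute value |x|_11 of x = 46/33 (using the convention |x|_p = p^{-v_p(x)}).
|46/33|_11 = 11

Step 1 — compute v_11(x) by factoring powers of 11 out of the numerator and denominator: v_11(46/33) = -1. Step 2 — apply |x|_p = p^{-v_p(x)} = 11^{1} = 11.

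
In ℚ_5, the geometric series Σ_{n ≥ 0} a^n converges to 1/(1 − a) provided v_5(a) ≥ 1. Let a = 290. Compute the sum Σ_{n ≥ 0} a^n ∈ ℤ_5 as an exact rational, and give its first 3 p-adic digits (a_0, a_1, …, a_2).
Σ a^n = 1/(1 − a) = -1/289;  first 3 digits = (1, 3, 0)

v_5(a) = 1 ≥ 1, so the series converges in ℤ_5 to 1/(1 − a) = 1/(1 − 290) = -1/289. Expand this rational in ℤ_5: compute digits iteratively via d_i = x_i mod 5, x_{i+1} = (x_i − d_i)/5. The first 3 digits are (1, 3, 0).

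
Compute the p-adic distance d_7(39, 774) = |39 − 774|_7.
d_7(39, 774) = 1/49

Step 1 — x − y = 39 − 774 = -735. Step 2 — v_7(-735) = 2 (factor: -735 = −(7^2 · 15); the sign does not affect v_p). Step 3 — |x − y|_7 = 7^{-2} = 1/49.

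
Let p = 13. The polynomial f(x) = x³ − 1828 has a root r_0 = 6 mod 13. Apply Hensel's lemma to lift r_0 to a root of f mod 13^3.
r_2 = 578 (mod 2197)

Hensel: r_{i+1} = r_i − f(r_i)/f′(r_i) mod 13^{i+2}, where f′(x) = 3x². Iterate:
  r_0 = 6 (mod 13)
  r_1 = 71 (mod 169)
  r_2 = 578 (mod 2197)
Final: r = 578 with f(r) ≡ 0 mod 13^3.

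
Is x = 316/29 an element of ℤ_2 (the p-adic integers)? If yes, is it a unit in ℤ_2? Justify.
x ∈ ℤ_2 but not a unit; v_2(x) = 2 > 0

ℤ_2 = {x ∈ ℚ_2 : v_2(x) ≥ 0} and ℤ_2^× = {x ∈ ℤ_2 : v_2(x) = 0}. Here v_2(316/29) = v_2(num) − v_2(den) = 2; compare against these criteria.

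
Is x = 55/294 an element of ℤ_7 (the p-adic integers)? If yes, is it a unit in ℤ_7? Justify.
x ∉ ℤ_7 (v_7(x) = -2 < 0)

ℤ_7 = {x ∈ ℚ_7 : v_7(x) ≥ 0} and ℤ_7^× = {x ∈ ℤ_7 : v_7(x) = 0}. Here v_7(55/294) = v_7(num) − v_7(den) = -2; compare against these criteria.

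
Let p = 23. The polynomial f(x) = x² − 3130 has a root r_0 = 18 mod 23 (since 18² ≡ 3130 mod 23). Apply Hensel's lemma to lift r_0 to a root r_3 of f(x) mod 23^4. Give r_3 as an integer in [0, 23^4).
r_3 = 117916 (mod 279841)

Hensel's recurrence: r_{i+1} = r_i − f(r_i)·(f′(r_i))^{-1} mod 23^{i+2}, with f′(x) = 2x. Iterate:
  r_0 = 18 (mod 23)
  r_1 = 478 (mod 529)
  r_2 = 8413 (mod 12167)
  r_3 = 117916 (mod 279841)
Final: r_3 = 117916, and one checks f(r_3) ≡ 0 mod 23^4.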